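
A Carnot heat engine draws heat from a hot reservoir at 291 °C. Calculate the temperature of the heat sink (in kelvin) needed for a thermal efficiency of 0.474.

T_H = 291 °C → 291 + 273.15 = 564.15 K.
From η = 1 − T_C/T_H, T_C = T_H·(1 − η) = 564.15 × (1 − 0.474) = 297 K.

T_C ≈ 297 K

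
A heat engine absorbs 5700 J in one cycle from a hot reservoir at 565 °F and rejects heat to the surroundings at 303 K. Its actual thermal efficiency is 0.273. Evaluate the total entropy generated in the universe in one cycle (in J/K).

ΔS_univ ≈ 3.66 J/K

T_H = 565 °F → (565 − 32) × 5/9 = 296.11 °C = 569.26 K.
W = η·Q_H = 0.273 × 5700 = 1556 J, so Q_C = Q_H − W = 4144 J.
The hot reservoir loses entropy Q_H/T_H = 5700/569.26 = 10.01 J/K; the cold reservoir gains Q_C/T_C = 4144/303.00 = 13.68 J/K.
ΔS_univ = −Q_H/T_H + Q_C/T_C = 3.66 J/K (> 0, since η = 0.273 < η_Carnot = 0.468).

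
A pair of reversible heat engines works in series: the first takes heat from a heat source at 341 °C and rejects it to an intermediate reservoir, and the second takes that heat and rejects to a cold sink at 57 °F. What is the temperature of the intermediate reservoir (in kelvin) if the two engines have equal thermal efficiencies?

T_H = 341 °C → 341 + 273.15 = 614.15 K.
T_C = 57 °F → (57 − 32) × 5/9 = 13.89 °C = 287.04 K.
Equal efficiencies require 1 − T_m/T_H = 1 − T_C/T_m, i.e. T_m/T_H = T_C/T_m, so T_m = √(T_H·T_C) = √(614.15 × 287.04) = 420 K.

T_m ≈ 420 K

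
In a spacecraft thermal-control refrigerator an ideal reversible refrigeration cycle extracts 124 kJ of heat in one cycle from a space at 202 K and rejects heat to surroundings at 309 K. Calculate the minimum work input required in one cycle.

W_in ≈ 65.7 kJ

For a reversible refrigerator, COP_R = T_C/(T_H − T_C) = 202.00/107.00 = 1.8879.
W = Q_C/COP_R = 124/1.8879 = 65.7 kJ.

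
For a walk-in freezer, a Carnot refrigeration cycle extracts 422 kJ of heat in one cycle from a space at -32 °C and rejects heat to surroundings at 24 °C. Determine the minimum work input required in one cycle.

W_in ≈ 98.0 kJ

T_H = 24 °C → 24 + 273.15 = 297.15 K.
T_C = -32 °C → -32 + 273.15 = 241.15 K.
The reversible coefficient of performance is COP_R = T_C/(T_H − T_C) = 241.15/56.00 = 4.3062.
W = Q_C/COP_R = 422/4.3062 = 98.0 kJ.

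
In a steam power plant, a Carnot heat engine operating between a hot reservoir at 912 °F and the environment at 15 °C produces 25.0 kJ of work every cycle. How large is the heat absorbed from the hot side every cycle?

Q_H ≈ 40.2 kJ

T_H = 912 °F → (912 − 32) × 5/9 = 488.89 °C = 762.04 K.
T_C = 15 °C → 15 + 273.15 = 288.15 K.
Since the cycle is reversible, η = 1 − T_C/T_H = 1 − 288.15/762.04 = 0.6219.
Q_H = W/η = 25.0/0.6219 = 40.2 kJ.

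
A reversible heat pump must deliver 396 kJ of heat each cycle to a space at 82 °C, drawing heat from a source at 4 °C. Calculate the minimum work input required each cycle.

T_H = 82 °C → 82 + 273.15 = 355.15 K.
T_C = 4 °C → 4 + 273.15 = 277.15 K.
COP_HP = T_H/(T_H − T_C) = 355.15/78.00 = 4.5532.
W = Q_H/COP_HP = 396/4.5532 = 87.0 kJ.

W_in ≈ 87.0 kJ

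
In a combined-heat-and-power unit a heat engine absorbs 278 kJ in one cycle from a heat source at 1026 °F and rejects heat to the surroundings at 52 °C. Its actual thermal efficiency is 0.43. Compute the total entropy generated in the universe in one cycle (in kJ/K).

T_H = 1026 °F → (1026 − 32) × 5/9 = 552.22 °C = 825.37 K.
T_C = 52 °C → 52 + 273.15 = 325.15 K.
W = η·Q_H = 0.43 × 278 = 119.5 kJ, so Q_C = Q_H − W = 158.5 kJ.
Entropy balance on the reservoirs: −Q_H/T_H = -0.3368 kJ/K, +Q_C/T_C = 0.4873 kJ/K.
ΔS_univ = −Q_H/T_H + Q_C/T_C = 0.151 kJ/K (> 0, since η = 0.43 < η_Carnot = 0.606).

ΔS_univ ≈ 0.151 kJ/K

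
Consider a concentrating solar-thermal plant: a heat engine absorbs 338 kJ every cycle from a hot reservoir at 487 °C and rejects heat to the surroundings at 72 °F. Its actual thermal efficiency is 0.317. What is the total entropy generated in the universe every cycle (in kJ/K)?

T_H = 487 °C → 487 + 273.15 = 760.15 K.
T_C = 72 °F → (72 − 32) × 5/9 = 22.22 °C = 295.37 K.
W = η·Q_H = 0.317 × 338 = 107.1 kJ, so Q_C = Q_H − W = 230.9 kJ.
Reservoir entropy changes: ΔS_H = −Q_H/T_H = −338/760.15 = -0.4446 kJ/K and ΔS_C = +Q_C/T_C = 230.9/295.37 = 0.7816 kJ/K.
ΔS_univ = −Q_H/T_H + Q_C/T_C = 0.3369 kJ/K (> 0, since η = 0.317 < η_Carnot = 0.611).

ΔS_univ ≈ 0.3369 kJ/K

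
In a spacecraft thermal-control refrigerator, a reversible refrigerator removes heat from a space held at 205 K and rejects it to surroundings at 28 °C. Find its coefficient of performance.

COP_R ≈ 2.13

T_H = 28 °C → 28 + 273.15 = 301.15 K.
The reversible coefficient of performance is COP_R = T_C/(T_H − T_C) = 205.00/(301.15 − 205.00) = 2.13.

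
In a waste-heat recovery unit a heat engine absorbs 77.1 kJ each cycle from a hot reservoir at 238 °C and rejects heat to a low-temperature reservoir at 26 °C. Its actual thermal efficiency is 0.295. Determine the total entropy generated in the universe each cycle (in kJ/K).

T_H = 238 °C → 238 + 273.15 = 511.15 K.
T_C = 26 °C → 26 + 273.15 = 299.15 K.
W = η·Q_H = 0.295 × 77.1 = 22.74 kJ, so Q_C = Q_H − W = 54.36 kJ.
Entropy balance on the reservoirs: −Q_H/T_H = -0.1508 kJ/K, +Q_C/T_C = 0.1817 kJ/K.
ΔS_univ = −Q_H/T_H + Q_C/T_C = 0.0309 kJ/K (> 0, since η = 0.295 < η_Carnot = 0.415).

ΔS_univ ≈ 0.0309 kJ/K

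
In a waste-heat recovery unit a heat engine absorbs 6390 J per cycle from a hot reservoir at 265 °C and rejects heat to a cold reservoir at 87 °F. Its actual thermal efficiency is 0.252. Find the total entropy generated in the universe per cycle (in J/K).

T_H = 265 °C → 265 + 273.15 = 538.15 K.
T_C = 87 °F → (87 − 32) × 5/9 = 30.56 °C = 303.71 K.
W = η·Q_H = 0.252 × 6390 = 1610 J, so Q_C = Q_H − W = 4780 J.
Reservoir entropy changes: ΔS_H = −Q_H/T_H = −6390/538.15 = -11.87 J/K and ΔS_C = +Q_C/T_C = 4780/303.71 = 15.74 J/K.
ΔS_univ = −Q_H/T_H + Q_C/T_C = 3.86 J/K (> 0, since η = 0.252 < η_Carnot = 0.436).

ΔS_univ ≈ 3.86 J/K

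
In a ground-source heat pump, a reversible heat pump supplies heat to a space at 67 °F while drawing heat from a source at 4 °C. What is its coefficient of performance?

T_H = 67 °F → (67 − 32) × 5/9 = 19.44 °C = 292.59 K.
T_C = 4 °C → 4 + 273.15 = 277.15 K.
COP_HP = T_H/(T_H − T_C) = 292.59/(292.59 − 277.15) = 18.9.

COP_HP ≈ 18.9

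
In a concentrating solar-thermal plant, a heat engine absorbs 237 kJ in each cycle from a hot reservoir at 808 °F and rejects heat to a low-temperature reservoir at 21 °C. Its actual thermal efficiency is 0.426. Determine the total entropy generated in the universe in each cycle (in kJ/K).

T_H = 808 °F → (808 − 32) × 5/9 = 431.11 °C = 704.26 K.
T_C = 21 °C → 21 + 273.15 = 294.15 K.
W = η·Q_H = 0.426 × 237 = 101.0 kJ, so Q_C = Q_H − W = 136.0 kJ.
The hot reservoir loses entropy Q_H/T_H = 237/704.26 = 0.3365 kJ/K; the cold reservoir gains Q_C/T_C = 136.0/294.15 = 0.4625 kJ/K.
ΔS_univ = −Q_H/T_H + Q_C/T_C = 0.126 kJ/K (> 0, since η = 0.426 < η_Carnot = 0.582).

ΔS_univ ≈ 0.126 kJ/K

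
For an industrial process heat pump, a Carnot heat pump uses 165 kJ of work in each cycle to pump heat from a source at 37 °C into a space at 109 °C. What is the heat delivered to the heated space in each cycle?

Q_H ≈ 876 kJ

T_H = 109 °C → 109 + 273.15 = 382.15 K.
T_C = 37 °C → 37 + 273.15 = 310.15 K.
Reversible heating COP: COP_HP = T_H/(T_H − T_C) = 382.15/72.00 = 5.3076.
Q_H = COP_HP · W = 5.3076 × 165 = 876 kJ.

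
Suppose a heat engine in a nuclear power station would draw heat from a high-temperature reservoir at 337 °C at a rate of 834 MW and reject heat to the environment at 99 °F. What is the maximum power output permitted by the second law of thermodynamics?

Ẇ_max ≈ 409.8 MW

T_H = 337 °C → 337 + 273.15 = 610.15 K.
T_C = 99 °F → (99 − 32) × 5/9 = 37.22 °C = 310.37 K.
The second-law ceiling is the Carnot efficiency, η_max = 1 − T_C/T_H = 1 − 310.37/610.15 = 0.4913.
W_max = η_max · Q_H = 0.4913 × 834 = 409.8 MW.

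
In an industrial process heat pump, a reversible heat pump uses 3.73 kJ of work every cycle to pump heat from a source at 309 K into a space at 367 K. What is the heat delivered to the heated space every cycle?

Q_H ≈ 23.6 kJ

The Carnot heat-pump COP is COP_HP = T_H/(T_H − T_C) = 367.00/58.00 = 6.3276.
Q_H = COP_HP · W = 6.3276 × 3.73 = 23.6 kJ.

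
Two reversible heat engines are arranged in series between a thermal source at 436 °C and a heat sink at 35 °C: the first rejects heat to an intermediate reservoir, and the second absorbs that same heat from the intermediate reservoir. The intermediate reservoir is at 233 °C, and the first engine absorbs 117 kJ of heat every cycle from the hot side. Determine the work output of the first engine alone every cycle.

W₁ ≈ 33.49 kJ

T_H = 436 °C → 436 + 273.15 = 709.15 K.
T_C = 35 °C → 35 + 273.15 = 308.15 K.
T_m = 233 °C → 233 + 273.15 = 506.15 K.
First-stage efficiency η₁ = 1 − T_m/T_H = 1 − 506.15/709.15 = 0.2863.
W₁ = η₁·Q_H = 0.2863 × 117 = 33.49 kJ.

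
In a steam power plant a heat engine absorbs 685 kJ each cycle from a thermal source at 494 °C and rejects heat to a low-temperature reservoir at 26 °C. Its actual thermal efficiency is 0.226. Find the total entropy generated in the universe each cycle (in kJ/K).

T_H = 494 °C → 494 + 273.15 = 767.15 K.
T_C = 26 °C → 26 + 273.15 = 299.15 K.
W = η·Q_H = 0.226 × 685 = 154.8 kJ, so Q_C = Q_H − W = 530.2 kJ.
The hot reservoir loses entropy Q_H/T_H = 685/767.15 = 0.8929 kJ/K; the cold reservoir gains Q_C/T_C = 530.2/299.15 = 1.772 kJ/K.
ΔS_univ = −Q_H/T_H + Q_C/T_C = 0.879 kJ/K (> 0, since η = 0.226 < η_Carnot = 0.610).

ΔS_univ ≈ 0.879 kJ/K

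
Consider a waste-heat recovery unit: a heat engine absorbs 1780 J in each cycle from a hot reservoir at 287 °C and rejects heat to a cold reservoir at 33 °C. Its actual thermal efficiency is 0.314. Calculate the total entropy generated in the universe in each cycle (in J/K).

ΔS_univ ≈ 0.811 J/K

T_H = 287 °C → 287 + 273.15 = 560.15 K.
T_C = 33 °C → 33 + 273.15 = 306.15 K.
W = η·Q_H = 0.314 × 1780 = 558.9 J, so Q_C = Q_H − W = 1221 J.
Entropy balance on the reservoirs: −Q_H/T_H = -3.178 J/K, +Q_C/T_C = 3.989 J/K.
ΔS_univ = −Q_H/T_H + Q_C/T_C = 0.811 J/K (> 0, since η = 0.314 < η_Carnot = 0.453).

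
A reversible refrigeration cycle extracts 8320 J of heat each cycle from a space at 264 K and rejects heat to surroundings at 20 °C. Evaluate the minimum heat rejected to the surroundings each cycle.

T_H = 20 °C → 20 + 273.15 = 293.15 K.
For a reversible cycle Q_H/Q_C = T_H/T_C, so Q_H = Q_C·T_H/T_C = 8320 × 293.15/264.00 = 9240 J.

Q_H ≈ 9240 J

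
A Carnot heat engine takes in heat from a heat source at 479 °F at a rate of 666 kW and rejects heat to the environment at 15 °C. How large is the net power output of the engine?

Ẇ ≈ 298.0 kW

T_H = 479 °F → (479 − 32) × 5/9 = 248.33 °C = 521.48 K.
T_C = 15 °C → 15 + 273.15 = 288.15 K.
For a reversible engine, η = 1 − T_C/T_H = 1 − 288.15/521.48 = 0.4474.
W = η·Q_H = 0.4474 × 666 = 298.0 kW.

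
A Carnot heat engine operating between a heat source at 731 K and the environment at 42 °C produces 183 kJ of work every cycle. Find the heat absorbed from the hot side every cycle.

Q_H ≈ 322 kJ

T_C = 42 °C → 42 + 273.15 = 315.15 K.
Carnot efficiency: η = 1 − T_C/T_H = 1 − 315.15/731.00 = 0.5689.
Q_H = W/η = 183/0.5689 = 322 kJ.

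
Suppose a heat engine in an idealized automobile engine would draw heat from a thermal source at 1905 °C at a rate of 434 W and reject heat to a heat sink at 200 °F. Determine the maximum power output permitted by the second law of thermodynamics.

T_H = 1905 °C → 1905 + 273.15 = 2178.15 K.
T_C = 200 °F → (200 − 32) × 5/9 = 93.33 °C = 366.48 K.
The second-law ceiling is the Carnot efficiency, η_max = 1 − T_C/T_H = 1 − 366.48/2178.15 = 0.8317.
W_max = η_max · Q_H = 0.8317 × 434 = 361 W.

Ẇ_max ≈ 361 W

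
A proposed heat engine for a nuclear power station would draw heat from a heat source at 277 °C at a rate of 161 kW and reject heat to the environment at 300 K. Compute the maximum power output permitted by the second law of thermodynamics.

Ẇ_max ≈ 73.21 kW

T_H = 277 °C → 277 + 273.15 = 550.15 K.
No engine can exceed the Carnot limit: η_max = 1 − T_C/T_H = 1 − 300.00/550.15 = 0.4547.
W_max = η_max · Q_H = 0.4547 × 161 = 73.21 kW.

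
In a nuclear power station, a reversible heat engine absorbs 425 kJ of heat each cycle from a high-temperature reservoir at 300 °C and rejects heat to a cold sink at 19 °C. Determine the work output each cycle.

T_H = 300 °C → 300 + 273.15 = 573.15 K.
T_C = 19 °C → 19 + 273.15 = 292.15 K.
Carnot efficiency: η = 1 − T_C/T_H = 1 − 292.15/573.15 = 0.4903.
W = η·Q_H = 0.4903 × 425 = 208.4 kJ.

W ≈ 208.4 kJ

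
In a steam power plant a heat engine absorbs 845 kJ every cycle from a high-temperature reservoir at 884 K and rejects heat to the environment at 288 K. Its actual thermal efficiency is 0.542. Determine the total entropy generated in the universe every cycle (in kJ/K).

W = η·Q_H = 0.542 × 845 = 458.0 kJ, so Q_C = Q_H − W = 387.0 kJ.
The hot reservoir loses entropy Q_H/T_H = 845/884.00 = 0.9559 kJ/K; the cold reservoir gains Q_C/T_C = 387.0/288.00 = 1.344 kJ/K.
ΔS_univ = −Q_H/T_H + Q_C/T_C = 0.388 kJ/K (> 0, since η = 0.542 < η_Carnot = 0.674).

ΔS_univ ≈ 0.388 kJ/K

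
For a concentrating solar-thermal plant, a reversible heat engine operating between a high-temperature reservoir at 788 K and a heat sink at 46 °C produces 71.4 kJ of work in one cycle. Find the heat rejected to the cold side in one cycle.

T_C = 46 °C → 46 + 273.15 = 319.15 K.
The Carnot efficiency is η = 1 − T_C/T_H = 1 − 319.15/788.00 = 0.5950.
Since Q_C/Q_H = T_C/T_H and Q_H = W/η, Q_C = W·T_C/(T_H − T_C) = 71.4 × 319.15/468.85 = 48.6 kJ.

Q_C ≈ 48.6 kJ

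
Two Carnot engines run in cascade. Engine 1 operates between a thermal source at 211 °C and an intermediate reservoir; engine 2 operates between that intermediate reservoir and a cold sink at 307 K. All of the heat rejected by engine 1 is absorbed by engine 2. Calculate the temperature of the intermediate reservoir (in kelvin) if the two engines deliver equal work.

T_H = 211 °C → 211 + 273.15 = 484.15 K.
For reversible stages Q_m = Q_H·(T_m/T_H). Setting W₁ = Q_H(1 − T_m/T_H) equal to W₂ = Q_m(1 − T_C/T_m) = Q_H·(T_m − T_C)/T_H gives T_H − T_m = T_m − T_C, so T_m = (T_H + T_C)/2 = (484.15 + 307.00)/2 = 396 K.

T_m ≈ 396 K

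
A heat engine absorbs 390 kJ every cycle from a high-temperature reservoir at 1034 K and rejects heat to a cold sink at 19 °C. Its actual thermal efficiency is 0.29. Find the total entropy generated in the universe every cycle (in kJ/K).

T_C = 19 °C → 19 + 273.15 = 292.15 K.
W = η·Q_H = 0.29 × 390 = 113.1 kJ, so Q_C = Q_H − W = 276.9 kJ.
The hot reservoir loses entropy Q_H/T_H = 390/1034.00 = 0.3772 kJ/K; the cold reservoir gains Q_C/T_C = 276.9/292.15 = 0.9478 kJ/K.
ΔS_univ = −Q_H/T_H + Q_C/T_C = 0.571 kJ/K (> 0, since η = 0.29 < η_Carnot = 0.717).

ΔS_univ ≈ 0.571 kJ/K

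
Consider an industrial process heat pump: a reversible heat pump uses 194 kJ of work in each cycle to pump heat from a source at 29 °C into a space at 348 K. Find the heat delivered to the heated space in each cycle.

T_C = 29 °C → 29 + 273.15 = 302.15 K.
For a reversible heat pump, COP_HP = T_H/(T_H − T_C) = 348.00/45.85 = 7.5900.
Q_H = COP_HP · W = 7.5900 × 194 = 1472 kJ.

Q_H ≈ 1472 kJ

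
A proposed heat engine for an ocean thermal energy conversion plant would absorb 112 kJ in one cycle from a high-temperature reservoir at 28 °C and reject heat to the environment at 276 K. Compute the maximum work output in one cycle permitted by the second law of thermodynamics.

T_H = 28 °C → 28 + 273.15 = 301.15 K.
The second-law ceiling is the Carnot efficiency, η_max = 1 − T_C/T_H = 1 − 276.00/301.15 = 0.0835.
W_max = η_max · Q_H = 0.0835 × 112 = 9.35 kJ.

W_max ≈ 9.35 kJ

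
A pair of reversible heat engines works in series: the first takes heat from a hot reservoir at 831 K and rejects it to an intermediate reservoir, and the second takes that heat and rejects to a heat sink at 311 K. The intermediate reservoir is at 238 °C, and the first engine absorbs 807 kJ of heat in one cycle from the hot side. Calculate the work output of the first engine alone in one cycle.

T_m = 238 °C → 238 + 273.15 = 511.15 K.
First-stage efficiency η₁ = 1 − T_m/T_H = 1 − 511.15/831.00 = 0.3849.
W₁ = η₁·Q_H = 0.3849 × 807 = 310.6 kJ.

W₁ ≈ 310.6 kJ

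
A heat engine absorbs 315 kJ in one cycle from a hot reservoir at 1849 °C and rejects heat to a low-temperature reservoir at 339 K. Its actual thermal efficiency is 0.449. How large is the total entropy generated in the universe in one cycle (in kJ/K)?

ΔS_univ ≈ 0.364 kJ/K

T_H = 1849 °C → 1849 + 273.15 = 2122.15 K.
W = η·Q_H = 0.449 × 315 = 141.4 kJ, so Q_C = Q_H − W = 173.6 kJ.
Reservoir entropy changes: ΔS_H = −Q_H/T_H = −315/2122.15 = -0.1484 kJ/K and ΔS_C = +Q_C/T_C = 173.6/339.00 = 0.5120 kJ/K.
ΔS_univ = −Q_H/T_H + Q_C/T_C = 0.364 kJ/K (> 0, since η = 0.449 < η_Carnot = 0.840).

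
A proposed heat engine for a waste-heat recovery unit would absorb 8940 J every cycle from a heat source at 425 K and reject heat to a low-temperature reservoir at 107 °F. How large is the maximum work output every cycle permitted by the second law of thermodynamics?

W_max ≈ 2318 J

T_C = 107 °F → (107 − 32) × 5/9 = 41.67 °C = 314.82 K.
The upper bound on efficiency is η_max = 1 − T_C/T_H = 1 − 314.82/425.00 = 0.2593.
W_max = η_max · Q_H = 0.2593 × 8940 = 2318 J.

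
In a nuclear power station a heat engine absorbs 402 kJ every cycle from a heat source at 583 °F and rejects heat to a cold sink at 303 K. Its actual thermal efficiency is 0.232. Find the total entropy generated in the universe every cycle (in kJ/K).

T_H = 583 °F → (583 − 32) × 5/9 = 306.11 °C = 579.26 K.
W = η·Q_H = 0.232 × 402 = 93.26 kJ, so Q_C = Q_H − W = 308.7 kJ.
Reservoir entropy changes: ΔS_H = −Q_H/T_H = −402/579.26 = -0.6940 kJ/K and ΔS_C = +Q_C/T_C = 308.7/303.00 = 1.019 kJ/K.
ΔS_univ = −Q_H/T_H + Q_C/T_C = 0.325 kJ/K (> 0, since η = 0.232 < η_Carnot = 0.477).

ΔS_univ ≈ 0.325 kJ/K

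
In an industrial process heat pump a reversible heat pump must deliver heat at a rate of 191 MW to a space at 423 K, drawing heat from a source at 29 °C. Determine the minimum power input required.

T_C = 29 °C → 29 + 273.15 = 302.15 K.
For a reversible heat pump, COP_HP = T_H/(T_H − T_C) = 423.00/120.85 = 3.5002.
W = Q_H/COP_HP = 191/3.5002 = 54.6 MW.

Ẇ_in ≈ 54.6 MW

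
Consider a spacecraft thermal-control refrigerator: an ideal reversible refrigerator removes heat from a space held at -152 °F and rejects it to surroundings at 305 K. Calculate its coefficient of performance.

T_C = -152 °F → (-152 − 32) × 5/9 = -102.22 °C = 170.93 K.
Carnot COP: COP_R = T_C/(T_H − T_C) = 170.93/(305.00 − 170.93) = 1.27.

COP_R ≈ 1.27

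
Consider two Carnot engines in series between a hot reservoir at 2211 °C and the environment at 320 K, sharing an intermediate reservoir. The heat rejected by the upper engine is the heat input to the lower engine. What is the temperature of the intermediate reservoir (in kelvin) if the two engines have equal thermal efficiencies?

T_H = 2211 °C → 2211 + 273.15 = 2484.15 K.
Equal efficiencies require 1 − T_m/T_H = 1 − T_C/T_m, i.e. T_m/T_H = T_C/T_m, so T_m = √(T_H·T_C) = √(2484.15 × 320.00) = 892 K.

T_m ≈ 892 K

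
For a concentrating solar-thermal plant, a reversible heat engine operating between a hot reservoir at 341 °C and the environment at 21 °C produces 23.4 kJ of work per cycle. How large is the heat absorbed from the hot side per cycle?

Q_H ≈ 44.9 kJ

T_H = 341 °C → 341 + 273.15 = 614.15 K.
T_C = 21 °C → 21 + 273.15 = 294.15 K.
For a reversible engine, η = 1 − T_C/T_H = 1 − 294.15/614.15 = 0.5210.
Q_H = W/η = 23.4/0.5210 = 44.9 kJ.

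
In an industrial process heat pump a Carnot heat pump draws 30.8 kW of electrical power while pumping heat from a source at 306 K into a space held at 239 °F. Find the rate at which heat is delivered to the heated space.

Q̇_H ≈ 146 kW

T_H = 239 °F → (239 − 32) × 5/9 = 115.00 °C = 388.15 K.
COP_HP = T_H/(T_H − T_C) = 388.15/82.15 = 4.7249.
Q_H = COP_HP · W = 4.7249 × 30.8 = 146 kW.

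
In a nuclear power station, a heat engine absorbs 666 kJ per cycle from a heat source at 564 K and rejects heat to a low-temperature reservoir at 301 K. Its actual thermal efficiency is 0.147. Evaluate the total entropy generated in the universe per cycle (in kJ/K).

ΔS_univ ≈ 0.7065 kJ/K

W = η·Q_H = 0.147 × 666 = 97.90 kJ, so Q_C = Q_H − W = 568.1 kJ.
Reservoir entropy changes: ΔS_H = −Q_H/T_H = −666/564.00 = -1.181 kJ/K and ΔS_C = +Q_C/T_C = 568.1/301.00 = 1.887 kJ/K.
ΔS_univ = −Q_H/T_H + Q_C/T_C = 0.7065 kJ/K (> 0, since η = 0.147 < η_Carnot = 0.466).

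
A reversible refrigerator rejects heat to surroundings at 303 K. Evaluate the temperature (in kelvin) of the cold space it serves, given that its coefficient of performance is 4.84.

T_C ≈ 251 K

COP_R = T_C/(T_H − T_C) ⇒ T_C = T_H·COP_R/(1 + COP_R) = 303.00 × 4.84/(1 + 4.84) = 251 K.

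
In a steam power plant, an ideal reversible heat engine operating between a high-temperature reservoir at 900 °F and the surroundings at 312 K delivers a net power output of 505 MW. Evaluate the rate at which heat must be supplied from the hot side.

T_H = 900 °F → (900 − 32) × 5/9 = 482.22 °C = 755.37 K.
Since the cycle is reversible, η = 1 − T_C/T_H = 1 − 312.00/755.37 = 0.5870.
Q_H = W/η = 505/0.5870 = 860.4 MW.

Q̇_H ≈ 860.4 MW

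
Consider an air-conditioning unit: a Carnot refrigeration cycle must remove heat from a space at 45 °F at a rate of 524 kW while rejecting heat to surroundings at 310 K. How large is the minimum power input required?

Ẇ_in ≈ 55.4 kW

T_C = 45 °F → (45 − 32) × 5/9 = 7.22 °C = 280.37 K.
For a reversible refrigerator, COP_R = T_C/(T_H − T_C) = 280.37/29.63 = 9.4632.
W = Q_C/COP_R = 524/9.4632 = 55.4 kW.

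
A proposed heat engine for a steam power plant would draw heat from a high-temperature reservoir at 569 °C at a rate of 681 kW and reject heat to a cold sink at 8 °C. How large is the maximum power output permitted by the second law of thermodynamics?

T_H = 569 °C → 569 + 273.15 = 842.15 K.
T_C = 8 °C → 8 + 273.15 = 281.15 K.
No engine can exceed the Carnot limit: η_max = 1 − T_C/T_H = 1 − 281.15/842.15 = 0.6662.
W_max = η_max · Q_H = 0.6662 × 681 = 454 kW.

Ẇ_max ≈ 454 kW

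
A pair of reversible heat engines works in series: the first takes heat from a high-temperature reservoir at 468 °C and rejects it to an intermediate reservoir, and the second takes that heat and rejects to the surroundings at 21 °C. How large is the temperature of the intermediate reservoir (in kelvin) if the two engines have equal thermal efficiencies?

T_H = 468 °C → 468 + 273.15 = 741.15 K.
T_C = 21 °C → 21 + 273.15 = 294.15 K.
Equal efficiencies require 1 − T_m/T_H = 1 − T_C/T_m, i.e. T_m/T_H = T_C/T_m, so T_m = √(T_H·T_C) = √(741.15 × 294.15) = 467 K.

T_m ≈ 467 K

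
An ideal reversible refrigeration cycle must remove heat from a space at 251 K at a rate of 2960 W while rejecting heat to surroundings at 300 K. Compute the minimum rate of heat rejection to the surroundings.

For a reversible cycle Q_H/Q_C = T_H/T_C, so Q_H = Q_C·T_H/T_C = 2960 × 300.00/251.00 = 3538 W.

Q̇_H ≈ 3538 W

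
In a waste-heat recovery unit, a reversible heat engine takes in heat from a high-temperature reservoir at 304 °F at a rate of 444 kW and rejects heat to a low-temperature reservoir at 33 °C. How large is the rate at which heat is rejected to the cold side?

Q̇_C ≈ 320 kW

T_H = 304 °F → (304 − 32) × 5/9 = 151.11 °C = 424.26 K.
T_C = 33 °C → 33 + 273.15 = 306.15 K.
Since the cycle is reversible, η = 1 − T_C/T_H = 1 − 306.15/424.26 = 0.2784.
For a reversible cycle Q_C/Q_H = T_C/T_H, so Q_C = 444 × 306.15/424.26 = 320 kW.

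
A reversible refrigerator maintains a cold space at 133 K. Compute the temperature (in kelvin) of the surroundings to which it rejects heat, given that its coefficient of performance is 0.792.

T_H ≈ 301 K

COP_R = T_C/(T_H − T_C) ⇒ T_H = T_C·(1 + 1/COP_R) = 133.00 × (1 + 1/0.792) = 301 K.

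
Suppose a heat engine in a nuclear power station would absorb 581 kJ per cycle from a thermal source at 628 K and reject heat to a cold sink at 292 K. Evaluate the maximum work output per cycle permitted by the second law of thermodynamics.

W_max ≈ 310.9 kJ

The upper bound on efficiency is η_max = 1 − T_C/T_H = 1 − 292.00/628.00 = 0.5350.
W_max = η_max · Q_H = 0.5350 × 581 = 310.9 kJ.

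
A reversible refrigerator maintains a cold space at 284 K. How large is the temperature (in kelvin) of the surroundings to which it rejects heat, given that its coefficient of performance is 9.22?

COP_R = T_C/(T_H − T_C) ⇒ T_H = T_C·(1 + 1/COP_R) = 284.00 × (1 + 1/9.22) = 315 K.

T_H ≈ 315 K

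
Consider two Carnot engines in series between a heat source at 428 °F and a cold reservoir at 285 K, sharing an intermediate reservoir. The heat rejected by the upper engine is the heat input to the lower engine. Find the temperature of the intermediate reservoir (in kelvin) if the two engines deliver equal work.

T_H = 428 °F → (428 − 32) × 5/9 = 220.00 °C = 493.15 K.
For reversible stages Q_m = Q_H·(T_m/T_H). Setting W₁ = Q_H(1 − T_m/T_H) equal to W₂ = Q_m(1 − T_C/T_m) = Q_H·(T_m − T_C)/T_H gives T_H − T_m = T_m − T_C, so T_m = (T_H + T_C)/2 = (493.15 + 285.00)/2 = 389.1 K.

T_m ≈ 389.1 K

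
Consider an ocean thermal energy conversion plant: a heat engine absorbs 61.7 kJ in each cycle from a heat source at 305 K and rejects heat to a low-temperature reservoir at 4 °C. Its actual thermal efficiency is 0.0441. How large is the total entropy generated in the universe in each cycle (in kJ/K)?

ΔS_univ ≈ 0.0105 kJ/K

T_C = 4 °C → 4 + 273.15 = 277.15 K.
W = η·Q_H = 0.0441 × 61.7 = 2.721 kJ, so Q_C = Q_H − W = 58.98 kJ.
The hot reservoir loses entropy Q_H/T_H = 61.7/305.00 = 0.2023 kJ/K; the cold reservoir gains Q_C/T_C = 58.98/277.15 = 0.2128 kJ/K.
ΔS_univ = −Q_H/T_H + Q_C/T_C = 0.0105 kJ/K (> 0, since η = 0.0441 < η_Carnot = 0.091).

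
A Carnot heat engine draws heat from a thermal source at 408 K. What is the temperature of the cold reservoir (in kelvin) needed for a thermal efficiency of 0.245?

T_C ≈ 308 K

From η = 1 − T_C/T_H, T_C = T_H·(1 − η) = 408.00 × (1 − 0.245) = 308 K.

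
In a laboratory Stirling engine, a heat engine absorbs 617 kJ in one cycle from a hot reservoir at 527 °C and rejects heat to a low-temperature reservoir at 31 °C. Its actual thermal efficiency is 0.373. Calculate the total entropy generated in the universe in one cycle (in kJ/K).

ΔS_univ ≈ 0.501 kJ/K

T_H = 527 °C → 527 + 273.15 = 800.15 K.
T_C = 31 °C → 31 + 273.15 = 304.15 K.
W = η·Q_H = 0.373 × 617 = 230.1 kJ, so Q_C = Q_H − W = 386.9 kJ.
The hot reservoir loses entropy Q_H/T_H = 617/800.15 = 0.7711 kJ/K; the cold reservoir gains Q_C/T_C = 386.9/304.15 = 1.272 kJ/K.
ΔS_univ = −Q_H/T_H + Q_C/T_C = 0.501 kJ/K (> 0, since η = 0.373 < η_Carnot = 0.620).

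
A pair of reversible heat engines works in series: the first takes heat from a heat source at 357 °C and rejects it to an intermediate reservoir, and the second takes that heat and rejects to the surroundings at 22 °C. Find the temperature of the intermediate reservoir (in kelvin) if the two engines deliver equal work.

T_m ≈ 463 K

T_H = 357 °C → 357 + 273.15 = 630.15 K.
T_C = 22 °C → 22 + 273.15 = 295.15 K.
For reversible stages Q_m = Q_H·(T_m/T_H). Setting W₁ = Q_H(1 − T_m/T_H) equal to W₂ = Q_m(1 − T_C/T_m) = Q_H·(T_m − T_C)/T_H gives T_H − T_m = T_m − T_C, so T_m = (T_H + T_C)/2 = (630.15 + 295.15)/2 = 463 K.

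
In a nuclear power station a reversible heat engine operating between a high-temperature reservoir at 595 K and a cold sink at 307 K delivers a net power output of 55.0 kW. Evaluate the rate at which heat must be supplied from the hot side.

Q̇_H ≈ 113.6 kW

The Carnot efficiency is η = 1 − T_C/T_H = 1 − 307.00/595.00 = 0.4840.
Q_H = W/η = 55.0/0.4840 = 113.6 kW.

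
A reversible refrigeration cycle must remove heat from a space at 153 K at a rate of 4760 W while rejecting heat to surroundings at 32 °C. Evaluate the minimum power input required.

Ẇ_in ≈ 4734 W

T_H = 32 °C → 32 + 273.15 = 305.15 K.
COP_R = T_C/(T_H − T_C) = 153.00/152.15 = 1.0056.
W = Q_C/COP_R = 4760/1.0056 = 4734 W.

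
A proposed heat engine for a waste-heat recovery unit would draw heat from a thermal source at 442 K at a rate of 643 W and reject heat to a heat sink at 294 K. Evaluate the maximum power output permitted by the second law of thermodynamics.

Ẇ_max ≈ 215 W

The upper bound on efficiency is η_max = 1 − T_C/T_H = 1 − 294.00/442.00 = 0.3348.
W_max = η_max · Q_H = 0.3348 × 643 = 215 W.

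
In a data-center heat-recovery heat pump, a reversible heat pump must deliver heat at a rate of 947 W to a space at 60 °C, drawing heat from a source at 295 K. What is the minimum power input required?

Ẇ_in ≈ 108 W

T_H = 60 °C → 60 + 273.15 = 333.15 K.
Reversible heating COP: COP_HP = T_H/(T_H − T_C) = 333.15/38.15 = 8.7326.
W = Q_H/COP_HP = 947/8.7326 = 108 W.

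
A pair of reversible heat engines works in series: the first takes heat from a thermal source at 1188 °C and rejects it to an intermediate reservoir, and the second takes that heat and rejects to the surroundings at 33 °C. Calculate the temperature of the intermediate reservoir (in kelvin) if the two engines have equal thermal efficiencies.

T_H = 1188 °C → 1188 + 273.15 = 1461.15 K.
T_C = 33 °C → 33 + 273.15 = 306.15 K.
Equal efficiencies require 1 − T_m/T_H = 1 − T_C/T_m, i.e. T_m/T_H = T_C/T_m, so T_m = √(T_H·T_C) = √(1461.15 × 306.15) = 669 K.

T_m ≈ 669 K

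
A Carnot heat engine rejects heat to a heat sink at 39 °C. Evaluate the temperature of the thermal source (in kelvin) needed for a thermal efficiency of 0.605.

T_C = 39 °C → 39 + 273.15 = 312.15 K.
From η = 1 − T_C/T_H, solving for T_H gives T_H = T_C/(1 − η) = 312.15/(1 − 0.605) = 790 K.

T_H ≈ 790 K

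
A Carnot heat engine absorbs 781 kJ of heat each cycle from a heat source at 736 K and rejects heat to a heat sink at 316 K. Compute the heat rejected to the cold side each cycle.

Since the cycle is reversible, η = 1 − T_C/T_H = 1 − 316.00/736.00 = 0.5707.
For a reversible cycle Q_C/Q_H = T_C/T_H, so Q_C = 781 × 316.00/736.00 = 335 kJ.

Q_C ≈ 335 kJ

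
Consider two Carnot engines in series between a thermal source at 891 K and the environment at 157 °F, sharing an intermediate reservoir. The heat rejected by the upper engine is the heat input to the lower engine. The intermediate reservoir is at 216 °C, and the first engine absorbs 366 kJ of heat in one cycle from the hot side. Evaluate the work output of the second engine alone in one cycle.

T_C = 157 °F → (157 − 32) × 5/9 = 69.44 °C = 342.59 K.
T_m = 216 °C → 216 + 273.15 = 489.15 K.
Heat entering the second stage: Q_m = Q_H·(T_m/T_H) = 366 × 489.15/891.00 = 201 kJ.
Second-stage efficiency η₂ = 1 − T_C/T_m = 1 − 342.59/489.15 = 0.2996, so W₂ = η₂·Q_m = 60.2 kJ.

W₂ ≈ 60.2 kJ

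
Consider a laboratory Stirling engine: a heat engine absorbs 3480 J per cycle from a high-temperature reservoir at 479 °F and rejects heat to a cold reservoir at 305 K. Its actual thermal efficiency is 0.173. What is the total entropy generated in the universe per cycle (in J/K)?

ΔS_univ ≈ 2.76 J/K

T_H = 479 °F → (479 − 32) × 5/9 = 248.33 °C = 521.48 K.
W = η·Q_H = 0.173 × 3480 = 602.0 J, so Q_C = Q_H − W = 2878 J.
Reservoir entropy changes: ΔS_H = −Q_H/T_H = −3480/521.48 = -6.673 J/K and ΔS_C = +Q_C/T_C = 2878/305.00 = 9.436 J/K.
ΔS_univ = −Q_H/T_H + Q_C/T_C = 2.76 J/K (> 0, since η = 0.173 < η_Carnot = 0.415).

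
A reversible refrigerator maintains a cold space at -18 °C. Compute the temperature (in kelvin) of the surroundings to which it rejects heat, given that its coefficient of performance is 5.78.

T_C = -18 °C → -18 + 273.15 = 255.15 K.
COP_R = T_C/(T_H − T_C) ⇒ T_H = T_C·(1 + 1/COP_R) = 255.15 × (1 + 1/5.78) = 299 K.

T_H ≈ 299 K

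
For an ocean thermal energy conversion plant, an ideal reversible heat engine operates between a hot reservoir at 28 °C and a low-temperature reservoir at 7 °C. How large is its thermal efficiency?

η ≈ 0.0697

T_H = 28 °C → 28 + 273.15 = 301.15 K.
T_C = 7 °C → 7 + 273.15 = 280.15 K.
The Carnot efficiency is η = 1 − T_C/T_H = 1 − 280.15/301.15 = 0.0697.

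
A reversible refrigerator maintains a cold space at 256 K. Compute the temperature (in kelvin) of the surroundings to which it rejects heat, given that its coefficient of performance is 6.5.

T_H ≈ 295 K

COP_R = T_C/(T_H − T_C) ⇒ T_H = T_C·(1 + 1/COP_R) = 256.00 × (1 + 1/6.5) = 295 K.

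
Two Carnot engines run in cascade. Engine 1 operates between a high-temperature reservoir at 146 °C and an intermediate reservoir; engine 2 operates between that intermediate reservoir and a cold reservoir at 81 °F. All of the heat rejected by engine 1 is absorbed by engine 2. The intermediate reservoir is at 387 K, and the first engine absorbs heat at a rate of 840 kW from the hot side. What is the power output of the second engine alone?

T_H = 146 °C → 146 + 273.15 = 419.15 K.
T_C = 81 °F → (81 − 32) × 5/9 = 27.22 °C = 300.37 K.
Heat entering the second stage: Q_m = Q_H·(T_m/T_H) = 840 × 387.00/419.15 = 776 kW.
Second-stage efficiency η₂ = 1 − T_C/T_m = 1 − 300.37/387.00 = 0.2238, so W₂ = η₂·Q_m = 174 kW.

Ẇ₂ ≈ 174 kW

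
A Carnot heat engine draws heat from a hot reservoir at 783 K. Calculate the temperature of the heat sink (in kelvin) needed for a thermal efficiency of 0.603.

From η = 1 − T_C/T_H, T_C = T_H·(1 − η) = 783.00 × (1 − 0.603) = 311 K.

T_C ≈ 311 K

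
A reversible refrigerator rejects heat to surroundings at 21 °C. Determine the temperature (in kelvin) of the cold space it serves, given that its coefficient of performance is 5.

T_C ≈ 245 K

T_H = 21 °C → 21 + 273.15 = 294.15 K.
COP_R = T_C/(T_H − T_C) ⇒ T_C = T_H·COP_R/(1 + COP_R) = 294.15 × 5/(1 + 5) = 245 K.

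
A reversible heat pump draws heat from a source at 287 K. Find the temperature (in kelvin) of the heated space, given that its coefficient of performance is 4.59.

T_H ≈ 366.9 K

COP_HP = T_H/(T_H − T_C) ⇒ T_H = T_C·COP_HP/(COP_HP − 1) = 287.00 × 4.59/(4.59 − 1) = 366.9 K.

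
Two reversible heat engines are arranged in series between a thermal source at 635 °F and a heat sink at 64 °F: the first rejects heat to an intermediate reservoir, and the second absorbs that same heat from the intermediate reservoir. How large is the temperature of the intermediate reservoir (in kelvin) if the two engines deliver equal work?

T_H = 635 °F → (635 − 32) × 5/9 = 335.00 °C = 608.15 K.
T_C = 64 °F → (64 − 32) × 5/9 = 17.78 °C = 290.93 K.
For reversible stages Q_m = Q_H·(T_m/T_H). Setting W₁ = Q_H(1 − T_m/T_H) equal to W₂ = Q_m(1 − T_C/T_m) = Q_H·(T_m − T_C)/T_H gives T_H − T_m = T_m − T_C, so T_m = (T_H + T_C)/2 = (608.15 + 290.93)/2 = 450 K.

T_m ≈ 450 K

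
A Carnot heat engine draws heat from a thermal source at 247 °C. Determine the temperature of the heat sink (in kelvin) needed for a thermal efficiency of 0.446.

T_C ≈ 288 K

T_H = 247 °C → 247 + 273.15 = 520.15 K.
From η = 1 − T_C/T_H, T_C = T_H·(1 − η) = 520.15 × (1 − 0.446) = 288 K.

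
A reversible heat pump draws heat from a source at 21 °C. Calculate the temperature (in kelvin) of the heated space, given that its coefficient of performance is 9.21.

T_H ≈ 330 K

T_C = 21 °C → 21 + 273.15 = 294.15 K.
COP_HP = T_H/(T_H − T_C) ⇒ T_H = T_C·COP_HP/(COP_HP − 1) = 294.15 × 9.21/(9.21 − 1) = 330 K.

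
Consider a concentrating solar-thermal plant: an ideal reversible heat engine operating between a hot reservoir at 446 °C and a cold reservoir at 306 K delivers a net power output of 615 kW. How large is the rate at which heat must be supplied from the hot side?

T_H = 446 °C → 446 + 273.15 = 719.15 K.
Since the cycle is reversible, η = 1 − T_C/T_H = 1 − 306.00/719.15 = 0.5745.
Q_H = W/η = 615/0.5745 = 1070 kW.

Q̇_H ≈ 1070 kW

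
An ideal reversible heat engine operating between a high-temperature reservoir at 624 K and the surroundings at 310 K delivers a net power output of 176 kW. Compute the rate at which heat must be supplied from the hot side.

η_rev = 1 − T_C/T_H = 1 − 310.00/624.00 = 0.5032.
Q_H = W/η = 176/0.5032 = 350 kW.

Q̇_H ≈ 350 kW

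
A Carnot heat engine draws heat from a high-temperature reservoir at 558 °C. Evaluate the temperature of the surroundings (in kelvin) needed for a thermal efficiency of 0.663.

T_H = 558 °C → 558 + 273.15 = 831.15 K.
From η = 1 − T_C/T_H, T_C = T_H·(1 − η) = 831.15 × (1 − 0.663) = 280.1 K.

T_C ≈ 280.1 K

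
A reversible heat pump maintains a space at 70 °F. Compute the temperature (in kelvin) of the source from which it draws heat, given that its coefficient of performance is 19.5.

T_H = 70 °F → (70 − 32) × 5/9 = 21.11 °C = 294.26 K.
COP_HP = T_H/(T_H − T_C) ⇒ T_C = T_H·(COP_HP − 1)/COP_HP = 294.26 × (19.5 − 1)/19.5 = 279 K.

T_C ≈ 279 K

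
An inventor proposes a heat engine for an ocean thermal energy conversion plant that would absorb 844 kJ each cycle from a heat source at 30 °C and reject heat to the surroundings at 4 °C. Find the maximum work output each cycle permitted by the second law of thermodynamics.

T_H = 30 °C → 30 + 273.15 = 303.15 K.
T_C = 4 °C → 4 + 273.15 = 277.15 K.
The second-law ceiling is the Carnot efficiency, η_max = 1 − T_C/T_H = 1 − 277.15/303.15 = 0.0858.
W_max = η_max · Q_H = 0.0858 × 844 = 72.4 kJ.

W_max ≈ 72.4 kJ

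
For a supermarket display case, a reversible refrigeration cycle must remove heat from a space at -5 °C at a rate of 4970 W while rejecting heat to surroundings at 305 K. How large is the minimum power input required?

T_C = -5 °C → -5 + 273.15 = 268.15 K.
For a reversible refrigerator, COP_R = T_C/(T_H − T_C) = 268.15/36.85 = 7.2768.
W = Q_C/COP_R = 4970/7.2768 = 683.0 W.

Ẇ_in ≈ 683.0 W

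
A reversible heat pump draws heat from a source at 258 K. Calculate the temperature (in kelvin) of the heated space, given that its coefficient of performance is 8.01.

T_H ≈ 295 K

COP_HP = T_H/(T_H − T_C) ⇒ T_H = T_C·COP_HP/(COP_HP − 1) = 258.00 × 8.01/(8.01 − 1) = 295 K.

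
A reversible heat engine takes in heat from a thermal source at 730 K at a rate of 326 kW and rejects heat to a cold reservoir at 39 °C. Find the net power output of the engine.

T_C = 39 °C → 39 + 273.15 = 312.15 K.
For a reversible engine, η = 1 − T_C/T_H = 1 − 312.15/730.00 = 0.5724.
W = η·Q_H = 0.5724 × 326 = 187 kW.

Ẇ ≈ 187 kW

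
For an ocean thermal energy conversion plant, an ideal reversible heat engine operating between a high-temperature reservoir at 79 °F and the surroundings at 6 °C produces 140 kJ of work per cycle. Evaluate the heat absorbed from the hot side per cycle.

Q_H ≈ 2080 kJ

T_H = 79 °F → (79 − 32) × 5/9 = 26.11 °C = 299.26 K.
T_C = 6 °C → 6 + 273.15 = 279.15 K.
Carnot efficiency: η = 1 − T_C/T_H = 1 − 279.15/299.26 = 0.0672.
Q_H = W/η = 140/0.0672 = 2080 kJ.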